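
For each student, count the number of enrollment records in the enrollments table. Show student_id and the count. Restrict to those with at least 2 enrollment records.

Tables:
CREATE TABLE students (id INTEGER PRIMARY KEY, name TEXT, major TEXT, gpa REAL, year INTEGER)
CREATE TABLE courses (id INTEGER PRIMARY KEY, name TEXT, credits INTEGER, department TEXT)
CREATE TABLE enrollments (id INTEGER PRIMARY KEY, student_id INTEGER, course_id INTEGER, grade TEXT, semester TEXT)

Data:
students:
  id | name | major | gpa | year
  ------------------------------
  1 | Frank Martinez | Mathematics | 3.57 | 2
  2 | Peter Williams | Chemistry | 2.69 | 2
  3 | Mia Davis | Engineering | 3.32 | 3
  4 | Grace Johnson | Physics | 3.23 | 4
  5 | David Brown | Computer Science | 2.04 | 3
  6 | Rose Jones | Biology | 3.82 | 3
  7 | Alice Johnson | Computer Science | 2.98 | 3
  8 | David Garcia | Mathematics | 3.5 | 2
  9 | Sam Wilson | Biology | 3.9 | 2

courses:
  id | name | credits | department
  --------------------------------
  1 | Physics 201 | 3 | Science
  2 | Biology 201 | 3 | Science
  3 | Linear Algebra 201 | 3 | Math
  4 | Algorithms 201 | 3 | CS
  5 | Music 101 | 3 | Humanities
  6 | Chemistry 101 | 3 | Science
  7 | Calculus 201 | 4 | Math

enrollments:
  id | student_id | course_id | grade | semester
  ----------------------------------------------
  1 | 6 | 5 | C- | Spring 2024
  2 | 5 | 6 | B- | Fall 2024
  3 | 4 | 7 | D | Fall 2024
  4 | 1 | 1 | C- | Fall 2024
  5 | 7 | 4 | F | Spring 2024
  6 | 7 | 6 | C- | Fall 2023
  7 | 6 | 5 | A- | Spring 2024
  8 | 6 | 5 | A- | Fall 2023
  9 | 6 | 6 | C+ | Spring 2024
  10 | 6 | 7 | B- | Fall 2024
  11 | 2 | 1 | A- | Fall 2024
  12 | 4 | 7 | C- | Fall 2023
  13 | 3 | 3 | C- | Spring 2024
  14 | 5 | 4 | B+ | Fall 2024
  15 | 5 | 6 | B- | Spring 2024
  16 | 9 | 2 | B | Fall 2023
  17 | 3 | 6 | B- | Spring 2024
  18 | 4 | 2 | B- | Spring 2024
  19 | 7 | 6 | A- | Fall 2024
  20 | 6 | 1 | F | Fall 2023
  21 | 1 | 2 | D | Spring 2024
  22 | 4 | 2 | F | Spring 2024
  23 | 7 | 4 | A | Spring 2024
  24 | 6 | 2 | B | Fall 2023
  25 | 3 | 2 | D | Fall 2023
SELECT student_id, COUNT(*) AS enrollment_count FROM enrollments GROUP BY student_id HAVING COUNT(*) >= 2

Execution result:
student_id | enrollment_count
1 | 2
3 | 3
4 | 4
5 | 3
6 | 7
7 | 4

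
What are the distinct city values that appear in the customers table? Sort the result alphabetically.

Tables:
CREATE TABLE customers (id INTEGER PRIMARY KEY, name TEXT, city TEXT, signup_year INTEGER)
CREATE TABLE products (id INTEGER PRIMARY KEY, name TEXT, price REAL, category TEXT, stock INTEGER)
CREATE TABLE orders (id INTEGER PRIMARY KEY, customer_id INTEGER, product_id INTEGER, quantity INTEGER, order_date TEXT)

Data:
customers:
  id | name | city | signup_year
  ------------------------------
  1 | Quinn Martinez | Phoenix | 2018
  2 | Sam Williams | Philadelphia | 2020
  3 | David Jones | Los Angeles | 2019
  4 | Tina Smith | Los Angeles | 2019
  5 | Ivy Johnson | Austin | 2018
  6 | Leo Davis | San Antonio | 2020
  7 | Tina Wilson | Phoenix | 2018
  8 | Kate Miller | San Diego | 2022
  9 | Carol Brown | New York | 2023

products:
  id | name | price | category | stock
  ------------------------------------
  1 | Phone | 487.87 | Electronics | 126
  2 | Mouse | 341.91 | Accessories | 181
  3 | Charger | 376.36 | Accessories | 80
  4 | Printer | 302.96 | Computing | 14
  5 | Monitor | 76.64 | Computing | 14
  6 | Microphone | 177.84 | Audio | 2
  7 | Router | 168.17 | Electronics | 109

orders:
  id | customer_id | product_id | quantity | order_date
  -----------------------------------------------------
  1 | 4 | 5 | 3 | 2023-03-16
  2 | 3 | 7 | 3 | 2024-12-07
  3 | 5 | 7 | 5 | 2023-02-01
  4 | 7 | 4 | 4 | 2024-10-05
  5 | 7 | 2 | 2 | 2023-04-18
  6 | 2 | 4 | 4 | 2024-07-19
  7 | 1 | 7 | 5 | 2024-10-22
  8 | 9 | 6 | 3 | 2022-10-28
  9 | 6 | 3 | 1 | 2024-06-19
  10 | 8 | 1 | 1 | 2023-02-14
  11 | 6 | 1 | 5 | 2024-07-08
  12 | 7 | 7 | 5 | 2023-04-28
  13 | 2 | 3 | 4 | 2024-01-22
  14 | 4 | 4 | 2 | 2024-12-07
SELECT DISTINCT city FROM customers ORDER BY city

Execution result:
city
Austin
Los Angeles
New York
Philadelphia
Phoenix
San Antonio
San Diego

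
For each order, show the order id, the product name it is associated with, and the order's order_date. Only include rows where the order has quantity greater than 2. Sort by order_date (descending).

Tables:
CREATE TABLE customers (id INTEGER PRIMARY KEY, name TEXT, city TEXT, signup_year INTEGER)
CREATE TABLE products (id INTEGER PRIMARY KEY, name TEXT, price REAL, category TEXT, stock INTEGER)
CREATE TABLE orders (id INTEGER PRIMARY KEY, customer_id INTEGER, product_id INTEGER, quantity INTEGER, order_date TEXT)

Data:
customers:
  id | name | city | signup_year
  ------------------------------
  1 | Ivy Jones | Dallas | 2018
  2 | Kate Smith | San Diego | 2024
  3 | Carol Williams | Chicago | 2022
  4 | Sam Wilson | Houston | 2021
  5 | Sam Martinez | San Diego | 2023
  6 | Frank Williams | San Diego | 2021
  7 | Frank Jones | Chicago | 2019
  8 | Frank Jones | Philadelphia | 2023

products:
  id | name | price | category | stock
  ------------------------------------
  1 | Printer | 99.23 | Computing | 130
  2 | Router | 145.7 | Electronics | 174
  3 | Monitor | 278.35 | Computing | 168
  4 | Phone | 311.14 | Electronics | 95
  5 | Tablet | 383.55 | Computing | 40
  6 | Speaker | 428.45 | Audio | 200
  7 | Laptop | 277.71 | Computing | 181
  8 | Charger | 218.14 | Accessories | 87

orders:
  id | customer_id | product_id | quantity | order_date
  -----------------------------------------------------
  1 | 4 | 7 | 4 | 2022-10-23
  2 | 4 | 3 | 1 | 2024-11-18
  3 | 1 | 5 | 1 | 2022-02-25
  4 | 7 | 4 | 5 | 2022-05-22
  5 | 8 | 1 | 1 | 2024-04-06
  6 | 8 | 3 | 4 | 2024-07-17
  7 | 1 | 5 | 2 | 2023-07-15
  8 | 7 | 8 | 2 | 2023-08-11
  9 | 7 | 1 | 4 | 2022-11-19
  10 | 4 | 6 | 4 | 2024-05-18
SELECT c.id, p.name AS product, c.order_date FROM orders c JOIN products p ON c.product_id = p.id WHERE c.quantity > 2 ORDER BY c.order_date DESC

Execution result:
id | product | order_date
6 | Monitor | 2024-07-17
10 | Speaker | 2024-05-18
9 | Printer | 2022-11-19
1 | Laptop | 2022-10-23
4 | Phone | 2022-05-22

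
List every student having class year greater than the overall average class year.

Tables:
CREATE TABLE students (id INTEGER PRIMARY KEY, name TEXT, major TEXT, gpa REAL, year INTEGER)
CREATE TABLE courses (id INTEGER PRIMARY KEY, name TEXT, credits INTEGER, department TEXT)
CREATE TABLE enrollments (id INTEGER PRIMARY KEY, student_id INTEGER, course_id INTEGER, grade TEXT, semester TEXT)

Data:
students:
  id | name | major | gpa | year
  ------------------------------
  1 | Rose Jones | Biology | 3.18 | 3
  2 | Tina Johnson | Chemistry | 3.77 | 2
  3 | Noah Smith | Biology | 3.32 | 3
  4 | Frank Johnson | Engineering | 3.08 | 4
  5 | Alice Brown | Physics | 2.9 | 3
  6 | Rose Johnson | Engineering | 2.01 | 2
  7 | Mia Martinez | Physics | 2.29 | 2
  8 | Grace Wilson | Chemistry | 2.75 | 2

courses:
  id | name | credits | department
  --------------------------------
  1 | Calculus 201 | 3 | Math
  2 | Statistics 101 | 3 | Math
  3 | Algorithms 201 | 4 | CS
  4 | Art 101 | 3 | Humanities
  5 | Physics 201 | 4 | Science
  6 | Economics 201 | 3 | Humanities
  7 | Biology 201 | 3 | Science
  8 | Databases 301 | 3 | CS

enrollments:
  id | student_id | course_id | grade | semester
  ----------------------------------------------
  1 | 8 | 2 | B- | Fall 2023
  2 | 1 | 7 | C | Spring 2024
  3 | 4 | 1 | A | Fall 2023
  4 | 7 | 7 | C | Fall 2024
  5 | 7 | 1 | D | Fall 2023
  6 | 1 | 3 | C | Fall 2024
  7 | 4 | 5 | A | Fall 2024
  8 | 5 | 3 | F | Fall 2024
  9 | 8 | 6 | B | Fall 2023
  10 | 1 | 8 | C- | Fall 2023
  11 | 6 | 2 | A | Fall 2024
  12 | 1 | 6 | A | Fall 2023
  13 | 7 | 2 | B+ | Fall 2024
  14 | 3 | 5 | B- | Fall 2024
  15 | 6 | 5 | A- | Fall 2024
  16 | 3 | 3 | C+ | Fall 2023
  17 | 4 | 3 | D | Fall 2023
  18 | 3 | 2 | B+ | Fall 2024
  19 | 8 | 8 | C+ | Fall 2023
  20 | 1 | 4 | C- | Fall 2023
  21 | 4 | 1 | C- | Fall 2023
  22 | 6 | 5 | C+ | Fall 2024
SELECT name, year FROM students WHERE year > (SELECT AVG(year) FROM students)

Execution result:
name | year
Rose Jones | 3
Noah Smith | 3
Frank Johnson | 4
Alice Brown | 3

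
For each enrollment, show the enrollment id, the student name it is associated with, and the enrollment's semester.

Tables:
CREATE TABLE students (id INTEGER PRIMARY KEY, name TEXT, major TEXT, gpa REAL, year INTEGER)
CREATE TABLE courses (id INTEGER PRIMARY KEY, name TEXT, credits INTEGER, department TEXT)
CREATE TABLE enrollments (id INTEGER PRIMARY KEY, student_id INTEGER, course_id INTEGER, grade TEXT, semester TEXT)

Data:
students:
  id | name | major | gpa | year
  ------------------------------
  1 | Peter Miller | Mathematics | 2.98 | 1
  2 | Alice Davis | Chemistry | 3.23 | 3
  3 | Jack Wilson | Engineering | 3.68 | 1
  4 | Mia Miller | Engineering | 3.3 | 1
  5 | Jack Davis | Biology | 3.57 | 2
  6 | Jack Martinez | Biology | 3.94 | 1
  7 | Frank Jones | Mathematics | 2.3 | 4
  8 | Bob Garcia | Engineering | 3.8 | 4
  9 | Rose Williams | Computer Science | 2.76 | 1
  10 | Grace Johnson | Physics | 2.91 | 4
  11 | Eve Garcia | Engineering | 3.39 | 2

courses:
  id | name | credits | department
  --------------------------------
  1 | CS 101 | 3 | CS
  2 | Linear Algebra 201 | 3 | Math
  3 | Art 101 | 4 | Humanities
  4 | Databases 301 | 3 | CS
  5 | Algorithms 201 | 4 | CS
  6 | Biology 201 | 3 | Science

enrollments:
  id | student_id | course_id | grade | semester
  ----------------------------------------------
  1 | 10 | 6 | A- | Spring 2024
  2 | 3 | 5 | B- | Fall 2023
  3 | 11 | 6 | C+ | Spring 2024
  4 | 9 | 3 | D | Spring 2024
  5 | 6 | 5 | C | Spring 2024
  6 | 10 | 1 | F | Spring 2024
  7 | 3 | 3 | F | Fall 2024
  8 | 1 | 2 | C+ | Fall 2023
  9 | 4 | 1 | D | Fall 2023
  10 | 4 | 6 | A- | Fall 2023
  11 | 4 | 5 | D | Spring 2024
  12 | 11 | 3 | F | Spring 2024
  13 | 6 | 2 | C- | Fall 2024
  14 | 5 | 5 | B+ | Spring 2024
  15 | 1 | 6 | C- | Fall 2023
SELECT c.id, p.name AS student, c.semester FROM enrollments c JOIN students p ON c.student_id = p.id

Execution result:
id | student | semester
1 | Grace Johnson | Spring 2024
2 | Jack Wilson | Fall 2023
3 | Eve Garcia | Spring 2024
4 | Rose Williams | Spring 2024
5 | Jack Martinez | Spring 2024
6 | Grace Johnson | Spring 2024
7 | Jack Wilson | Fall 2024
8 | Peter Miller | Fall 2023
9 | Mia Miller | Fall 2023
10 | Mia Miller | Fall 2023
11 | Mia Miller | Spring 2024
12 | Eve Garcia | Spring 2024
13 | Jack Martinez | Fall 2024
14 | Jack Davis | Spring 2024
15 | Peter Miller | Fall 2023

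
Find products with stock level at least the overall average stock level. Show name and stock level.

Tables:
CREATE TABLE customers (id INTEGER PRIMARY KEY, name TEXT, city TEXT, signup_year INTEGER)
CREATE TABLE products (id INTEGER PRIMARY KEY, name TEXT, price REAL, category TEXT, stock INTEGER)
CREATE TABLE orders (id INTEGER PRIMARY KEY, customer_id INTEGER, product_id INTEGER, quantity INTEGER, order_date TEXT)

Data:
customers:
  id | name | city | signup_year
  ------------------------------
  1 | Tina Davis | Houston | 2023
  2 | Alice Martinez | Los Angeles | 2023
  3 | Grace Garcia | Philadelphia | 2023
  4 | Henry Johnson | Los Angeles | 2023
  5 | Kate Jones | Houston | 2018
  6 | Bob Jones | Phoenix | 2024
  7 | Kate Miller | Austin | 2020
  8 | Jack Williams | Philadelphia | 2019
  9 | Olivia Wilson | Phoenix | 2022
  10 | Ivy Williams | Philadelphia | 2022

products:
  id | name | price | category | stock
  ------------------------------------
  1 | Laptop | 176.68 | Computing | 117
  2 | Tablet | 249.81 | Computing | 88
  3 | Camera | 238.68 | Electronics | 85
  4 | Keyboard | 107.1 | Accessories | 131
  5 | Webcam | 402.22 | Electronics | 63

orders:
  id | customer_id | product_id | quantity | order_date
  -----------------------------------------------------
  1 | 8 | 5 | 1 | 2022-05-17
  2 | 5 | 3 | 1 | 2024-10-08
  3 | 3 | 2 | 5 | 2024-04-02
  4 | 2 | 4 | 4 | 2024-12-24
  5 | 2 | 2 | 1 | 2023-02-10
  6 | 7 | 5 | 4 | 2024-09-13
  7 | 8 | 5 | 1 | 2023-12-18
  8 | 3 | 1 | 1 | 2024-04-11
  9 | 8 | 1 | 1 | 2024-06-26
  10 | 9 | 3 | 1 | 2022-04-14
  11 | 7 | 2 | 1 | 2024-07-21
SELECT name, stock FROM products WHERE stock >= (SELECT AVG(stock) FROM products)

Execution result:
name | stock
Laptop | 117
Keyboard | 131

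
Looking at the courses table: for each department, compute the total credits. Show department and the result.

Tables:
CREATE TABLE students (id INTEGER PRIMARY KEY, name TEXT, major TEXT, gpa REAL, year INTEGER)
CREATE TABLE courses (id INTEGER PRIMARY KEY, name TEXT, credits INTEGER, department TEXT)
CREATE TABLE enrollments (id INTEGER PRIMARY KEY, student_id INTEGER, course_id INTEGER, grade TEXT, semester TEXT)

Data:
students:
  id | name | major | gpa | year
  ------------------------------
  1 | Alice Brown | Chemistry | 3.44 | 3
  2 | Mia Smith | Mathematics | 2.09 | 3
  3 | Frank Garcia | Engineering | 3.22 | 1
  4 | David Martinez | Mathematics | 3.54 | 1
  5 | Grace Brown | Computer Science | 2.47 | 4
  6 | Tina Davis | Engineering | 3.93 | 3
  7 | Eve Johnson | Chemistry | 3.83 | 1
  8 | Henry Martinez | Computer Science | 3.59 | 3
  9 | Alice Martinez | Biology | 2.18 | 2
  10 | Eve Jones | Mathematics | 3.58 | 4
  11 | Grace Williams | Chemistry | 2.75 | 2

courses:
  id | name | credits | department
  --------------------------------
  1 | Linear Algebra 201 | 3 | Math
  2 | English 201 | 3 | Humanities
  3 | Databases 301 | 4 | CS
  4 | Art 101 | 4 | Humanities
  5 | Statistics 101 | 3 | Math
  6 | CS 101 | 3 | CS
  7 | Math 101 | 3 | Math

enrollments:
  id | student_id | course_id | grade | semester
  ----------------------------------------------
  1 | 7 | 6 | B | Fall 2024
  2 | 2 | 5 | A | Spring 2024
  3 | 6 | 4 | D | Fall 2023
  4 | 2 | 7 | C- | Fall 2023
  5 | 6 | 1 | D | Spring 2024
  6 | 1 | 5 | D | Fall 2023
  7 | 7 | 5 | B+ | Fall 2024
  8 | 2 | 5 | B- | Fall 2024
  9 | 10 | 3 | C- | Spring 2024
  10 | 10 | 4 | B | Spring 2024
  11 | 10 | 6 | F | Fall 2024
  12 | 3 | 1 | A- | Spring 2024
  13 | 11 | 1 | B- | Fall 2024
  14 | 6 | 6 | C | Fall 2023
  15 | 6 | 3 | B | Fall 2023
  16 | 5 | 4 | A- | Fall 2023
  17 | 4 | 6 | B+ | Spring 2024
SELECT department, SUM(credits) AS sum_credits FROM courses GROUP BY department

Execution result:
department | sum_credits
CS | 7
Humanities | 7
Math | 9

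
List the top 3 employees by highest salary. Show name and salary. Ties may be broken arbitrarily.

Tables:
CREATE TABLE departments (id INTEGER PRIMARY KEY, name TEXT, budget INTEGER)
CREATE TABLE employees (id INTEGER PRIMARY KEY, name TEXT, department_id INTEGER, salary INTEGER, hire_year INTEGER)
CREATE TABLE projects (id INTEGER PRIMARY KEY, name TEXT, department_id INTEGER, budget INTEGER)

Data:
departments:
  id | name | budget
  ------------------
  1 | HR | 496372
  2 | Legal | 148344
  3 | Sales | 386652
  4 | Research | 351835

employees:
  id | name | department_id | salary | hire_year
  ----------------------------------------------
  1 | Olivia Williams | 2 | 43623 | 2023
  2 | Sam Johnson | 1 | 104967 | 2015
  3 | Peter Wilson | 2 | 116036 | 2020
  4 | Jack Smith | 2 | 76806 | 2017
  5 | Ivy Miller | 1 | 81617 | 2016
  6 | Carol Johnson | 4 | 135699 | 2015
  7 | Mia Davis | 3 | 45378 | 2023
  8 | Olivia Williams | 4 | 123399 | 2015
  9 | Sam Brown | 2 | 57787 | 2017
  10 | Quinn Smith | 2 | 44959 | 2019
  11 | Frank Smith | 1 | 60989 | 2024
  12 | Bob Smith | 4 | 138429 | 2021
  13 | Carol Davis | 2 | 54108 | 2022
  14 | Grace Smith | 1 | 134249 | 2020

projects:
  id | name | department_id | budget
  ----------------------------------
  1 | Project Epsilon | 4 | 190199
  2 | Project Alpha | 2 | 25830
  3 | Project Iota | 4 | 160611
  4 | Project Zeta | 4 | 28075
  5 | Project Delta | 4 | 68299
SELECT name, salary FROM employees ORDER BY salary DESC LIMIT 3

Execution result:
name | salary
Bob Smith | 138429
Carol Johnson | 135699
Grace Smith | 134249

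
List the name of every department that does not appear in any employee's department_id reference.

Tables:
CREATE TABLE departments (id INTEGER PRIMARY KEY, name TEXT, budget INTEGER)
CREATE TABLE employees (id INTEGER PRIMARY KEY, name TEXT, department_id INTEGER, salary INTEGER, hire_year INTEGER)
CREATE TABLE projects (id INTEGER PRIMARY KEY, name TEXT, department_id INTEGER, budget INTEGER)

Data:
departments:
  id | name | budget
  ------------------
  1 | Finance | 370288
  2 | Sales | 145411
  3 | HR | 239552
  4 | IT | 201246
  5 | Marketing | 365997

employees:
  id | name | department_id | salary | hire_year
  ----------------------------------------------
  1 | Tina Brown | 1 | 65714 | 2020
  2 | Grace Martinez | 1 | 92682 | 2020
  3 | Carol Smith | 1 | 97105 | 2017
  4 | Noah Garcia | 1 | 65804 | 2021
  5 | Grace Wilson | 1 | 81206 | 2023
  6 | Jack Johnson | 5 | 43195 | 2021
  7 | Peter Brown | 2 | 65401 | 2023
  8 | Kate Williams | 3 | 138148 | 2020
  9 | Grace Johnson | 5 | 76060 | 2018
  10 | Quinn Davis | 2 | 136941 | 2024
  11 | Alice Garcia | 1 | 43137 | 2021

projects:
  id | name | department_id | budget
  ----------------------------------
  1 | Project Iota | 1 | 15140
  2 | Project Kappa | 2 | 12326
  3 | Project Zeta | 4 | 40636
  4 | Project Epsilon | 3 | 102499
SELECT p.name FROM departments p LEFT JOIN employees c ON c.department_id = p.id WHERE c.id IS NULL

Execution result:
IT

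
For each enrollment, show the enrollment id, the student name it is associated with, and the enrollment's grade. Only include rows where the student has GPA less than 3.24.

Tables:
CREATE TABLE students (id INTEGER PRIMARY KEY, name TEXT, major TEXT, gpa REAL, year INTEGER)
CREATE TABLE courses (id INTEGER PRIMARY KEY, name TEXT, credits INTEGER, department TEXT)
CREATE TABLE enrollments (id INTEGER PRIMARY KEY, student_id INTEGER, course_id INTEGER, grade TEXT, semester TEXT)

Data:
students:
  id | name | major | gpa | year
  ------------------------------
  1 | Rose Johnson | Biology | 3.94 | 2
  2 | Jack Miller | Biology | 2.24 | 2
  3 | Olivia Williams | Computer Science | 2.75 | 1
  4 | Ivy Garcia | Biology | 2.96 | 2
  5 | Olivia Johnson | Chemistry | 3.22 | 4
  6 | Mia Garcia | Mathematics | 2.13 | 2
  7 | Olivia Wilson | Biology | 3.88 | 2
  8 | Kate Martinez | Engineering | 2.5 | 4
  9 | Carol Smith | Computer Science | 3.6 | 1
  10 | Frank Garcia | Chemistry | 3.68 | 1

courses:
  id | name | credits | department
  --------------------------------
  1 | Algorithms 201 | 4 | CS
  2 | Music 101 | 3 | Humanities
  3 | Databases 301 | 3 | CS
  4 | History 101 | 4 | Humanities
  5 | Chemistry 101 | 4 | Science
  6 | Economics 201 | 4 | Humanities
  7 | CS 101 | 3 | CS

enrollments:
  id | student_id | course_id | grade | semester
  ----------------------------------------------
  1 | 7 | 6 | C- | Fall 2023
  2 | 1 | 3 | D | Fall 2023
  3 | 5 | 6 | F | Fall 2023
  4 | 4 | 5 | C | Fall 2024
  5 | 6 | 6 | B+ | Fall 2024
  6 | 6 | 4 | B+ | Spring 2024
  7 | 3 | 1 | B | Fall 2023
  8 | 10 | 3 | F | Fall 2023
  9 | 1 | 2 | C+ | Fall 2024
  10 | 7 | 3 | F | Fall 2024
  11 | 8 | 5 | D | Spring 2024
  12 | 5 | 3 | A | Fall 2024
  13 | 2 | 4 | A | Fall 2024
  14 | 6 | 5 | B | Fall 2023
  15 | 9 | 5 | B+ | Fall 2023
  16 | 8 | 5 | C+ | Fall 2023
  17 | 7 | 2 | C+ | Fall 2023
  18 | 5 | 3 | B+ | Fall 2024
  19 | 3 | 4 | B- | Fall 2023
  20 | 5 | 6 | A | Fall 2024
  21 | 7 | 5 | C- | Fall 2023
SELECT c.id, p.name AS student, c.grade FROM enrollments c JOIN students p ON c.student_id = p.id WHERE p.gpa < 3.24

Execution result:
id | student | grade
3 | Olivia Johnson | F
4 | Ivy Garcia | C
5 | Mia Garcia | B+
6 | Mia Garcia | B+
7 | Olivia Williams | B
11 | Kate Martinez | D
12 | Olivia Johnson | A
13 | Jack Miller | A
14 | Mia Garcia | B
16 | Kate Martinez | C+
18 | Olivia Johnson | B+
19 | Olivia Williams | B-
20 | Olivia Johnson | A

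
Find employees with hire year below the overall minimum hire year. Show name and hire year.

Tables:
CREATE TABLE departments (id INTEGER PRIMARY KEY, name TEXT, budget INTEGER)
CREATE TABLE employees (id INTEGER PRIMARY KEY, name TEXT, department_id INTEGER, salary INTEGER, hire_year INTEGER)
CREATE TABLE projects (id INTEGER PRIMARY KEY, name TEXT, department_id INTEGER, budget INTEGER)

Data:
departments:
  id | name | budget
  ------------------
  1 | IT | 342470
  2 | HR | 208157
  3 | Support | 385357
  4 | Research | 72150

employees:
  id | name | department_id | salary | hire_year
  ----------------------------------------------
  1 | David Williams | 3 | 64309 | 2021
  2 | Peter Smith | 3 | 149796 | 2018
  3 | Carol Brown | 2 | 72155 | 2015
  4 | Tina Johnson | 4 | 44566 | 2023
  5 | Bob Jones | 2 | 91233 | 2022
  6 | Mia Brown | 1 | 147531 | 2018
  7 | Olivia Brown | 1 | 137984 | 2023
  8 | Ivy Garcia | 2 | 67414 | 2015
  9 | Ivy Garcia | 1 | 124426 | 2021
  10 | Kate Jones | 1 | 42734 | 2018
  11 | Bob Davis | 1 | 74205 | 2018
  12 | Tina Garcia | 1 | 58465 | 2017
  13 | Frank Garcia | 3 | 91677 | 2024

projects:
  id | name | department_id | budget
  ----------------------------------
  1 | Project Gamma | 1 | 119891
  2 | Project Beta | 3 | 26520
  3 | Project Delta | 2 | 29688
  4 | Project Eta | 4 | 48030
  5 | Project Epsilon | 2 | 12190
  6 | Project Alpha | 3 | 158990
SELECT name, hire_year FROM employees WHERE hire_year < (SELECT MIN(hire_year) FROM employees)

Execution result:
(no rows)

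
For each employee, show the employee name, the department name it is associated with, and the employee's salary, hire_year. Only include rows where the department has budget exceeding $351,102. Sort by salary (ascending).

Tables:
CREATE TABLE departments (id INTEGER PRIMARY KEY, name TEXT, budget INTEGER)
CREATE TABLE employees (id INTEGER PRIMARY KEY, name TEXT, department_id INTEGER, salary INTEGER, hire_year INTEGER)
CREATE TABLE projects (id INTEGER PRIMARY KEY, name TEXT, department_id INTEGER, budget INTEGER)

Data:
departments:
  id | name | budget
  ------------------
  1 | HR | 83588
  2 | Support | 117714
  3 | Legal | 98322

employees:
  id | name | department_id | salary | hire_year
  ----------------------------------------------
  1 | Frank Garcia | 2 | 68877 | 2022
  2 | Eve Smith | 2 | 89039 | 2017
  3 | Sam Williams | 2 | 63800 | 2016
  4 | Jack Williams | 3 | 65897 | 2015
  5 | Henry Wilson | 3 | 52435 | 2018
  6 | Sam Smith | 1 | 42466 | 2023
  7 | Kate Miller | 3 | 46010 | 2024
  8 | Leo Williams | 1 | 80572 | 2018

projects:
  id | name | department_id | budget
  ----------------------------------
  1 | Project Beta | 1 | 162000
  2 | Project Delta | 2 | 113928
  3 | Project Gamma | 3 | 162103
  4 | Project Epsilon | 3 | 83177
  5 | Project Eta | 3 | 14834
SELECT c.name, p.name AS department, c.salary, c.hire_year FROM employees c JOIN departments p ON c.department_id = p.id WHERE p.budget > 351102 ORDER BY c.salary ASC

Execution result:
(no rows)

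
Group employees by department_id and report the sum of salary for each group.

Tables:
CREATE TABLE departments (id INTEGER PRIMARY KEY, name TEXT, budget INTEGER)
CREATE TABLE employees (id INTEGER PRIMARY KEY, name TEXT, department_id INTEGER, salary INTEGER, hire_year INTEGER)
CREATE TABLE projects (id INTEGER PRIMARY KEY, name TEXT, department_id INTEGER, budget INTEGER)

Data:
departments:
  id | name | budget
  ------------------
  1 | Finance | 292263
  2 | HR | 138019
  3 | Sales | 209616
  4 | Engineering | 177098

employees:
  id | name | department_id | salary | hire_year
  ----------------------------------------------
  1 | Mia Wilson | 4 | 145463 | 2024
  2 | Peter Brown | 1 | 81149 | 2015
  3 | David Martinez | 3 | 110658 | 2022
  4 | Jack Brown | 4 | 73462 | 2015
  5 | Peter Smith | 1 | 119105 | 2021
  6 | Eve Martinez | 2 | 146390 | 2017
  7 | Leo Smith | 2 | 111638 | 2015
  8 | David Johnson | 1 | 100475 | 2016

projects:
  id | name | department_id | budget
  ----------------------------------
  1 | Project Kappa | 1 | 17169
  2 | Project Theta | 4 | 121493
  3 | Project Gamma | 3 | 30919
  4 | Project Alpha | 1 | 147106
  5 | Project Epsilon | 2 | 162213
SELECT department_id, SUM(salary) AS sum_salary FROM employees GROUP BY department_id

Execution result:
department_id | sum_salary
1 | 300729
2 | 258028
3 | 110658
4 | 218925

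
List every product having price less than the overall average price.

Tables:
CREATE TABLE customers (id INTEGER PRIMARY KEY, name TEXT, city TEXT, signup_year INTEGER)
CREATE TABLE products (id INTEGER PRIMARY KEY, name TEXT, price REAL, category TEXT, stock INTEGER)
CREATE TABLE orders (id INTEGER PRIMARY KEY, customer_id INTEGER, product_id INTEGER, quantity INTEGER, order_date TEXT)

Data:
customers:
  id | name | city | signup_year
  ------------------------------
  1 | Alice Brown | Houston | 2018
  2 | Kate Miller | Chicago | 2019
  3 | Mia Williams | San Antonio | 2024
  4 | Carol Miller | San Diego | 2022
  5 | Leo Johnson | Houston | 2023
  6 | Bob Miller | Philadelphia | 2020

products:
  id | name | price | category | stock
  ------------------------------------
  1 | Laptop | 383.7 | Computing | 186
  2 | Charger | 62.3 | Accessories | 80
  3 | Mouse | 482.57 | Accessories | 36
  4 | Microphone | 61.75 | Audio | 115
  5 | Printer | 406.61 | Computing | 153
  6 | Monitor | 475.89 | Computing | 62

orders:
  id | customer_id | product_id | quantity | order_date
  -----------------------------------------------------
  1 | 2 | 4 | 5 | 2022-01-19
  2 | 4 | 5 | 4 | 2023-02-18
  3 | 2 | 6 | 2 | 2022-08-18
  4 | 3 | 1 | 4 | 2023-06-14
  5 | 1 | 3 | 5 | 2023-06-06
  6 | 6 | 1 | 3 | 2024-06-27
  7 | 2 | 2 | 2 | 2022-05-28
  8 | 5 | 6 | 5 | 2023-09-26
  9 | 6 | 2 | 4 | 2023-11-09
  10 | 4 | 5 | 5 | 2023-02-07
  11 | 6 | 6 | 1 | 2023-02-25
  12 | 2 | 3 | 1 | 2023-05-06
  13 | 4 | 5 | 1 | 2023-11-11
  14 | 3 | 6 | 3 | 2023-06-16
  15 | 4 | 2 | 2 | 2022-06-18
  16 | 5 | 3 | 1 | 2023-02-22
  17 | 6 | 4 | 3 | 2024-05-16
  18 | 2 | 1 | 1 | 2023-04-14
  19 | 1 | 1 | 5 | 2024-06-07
SELECT name, price FROM products WHERE price < (SELECT AVG(price) FROM products)

Execution result:
name | price
Charger | 62.30
Microphone | 61.75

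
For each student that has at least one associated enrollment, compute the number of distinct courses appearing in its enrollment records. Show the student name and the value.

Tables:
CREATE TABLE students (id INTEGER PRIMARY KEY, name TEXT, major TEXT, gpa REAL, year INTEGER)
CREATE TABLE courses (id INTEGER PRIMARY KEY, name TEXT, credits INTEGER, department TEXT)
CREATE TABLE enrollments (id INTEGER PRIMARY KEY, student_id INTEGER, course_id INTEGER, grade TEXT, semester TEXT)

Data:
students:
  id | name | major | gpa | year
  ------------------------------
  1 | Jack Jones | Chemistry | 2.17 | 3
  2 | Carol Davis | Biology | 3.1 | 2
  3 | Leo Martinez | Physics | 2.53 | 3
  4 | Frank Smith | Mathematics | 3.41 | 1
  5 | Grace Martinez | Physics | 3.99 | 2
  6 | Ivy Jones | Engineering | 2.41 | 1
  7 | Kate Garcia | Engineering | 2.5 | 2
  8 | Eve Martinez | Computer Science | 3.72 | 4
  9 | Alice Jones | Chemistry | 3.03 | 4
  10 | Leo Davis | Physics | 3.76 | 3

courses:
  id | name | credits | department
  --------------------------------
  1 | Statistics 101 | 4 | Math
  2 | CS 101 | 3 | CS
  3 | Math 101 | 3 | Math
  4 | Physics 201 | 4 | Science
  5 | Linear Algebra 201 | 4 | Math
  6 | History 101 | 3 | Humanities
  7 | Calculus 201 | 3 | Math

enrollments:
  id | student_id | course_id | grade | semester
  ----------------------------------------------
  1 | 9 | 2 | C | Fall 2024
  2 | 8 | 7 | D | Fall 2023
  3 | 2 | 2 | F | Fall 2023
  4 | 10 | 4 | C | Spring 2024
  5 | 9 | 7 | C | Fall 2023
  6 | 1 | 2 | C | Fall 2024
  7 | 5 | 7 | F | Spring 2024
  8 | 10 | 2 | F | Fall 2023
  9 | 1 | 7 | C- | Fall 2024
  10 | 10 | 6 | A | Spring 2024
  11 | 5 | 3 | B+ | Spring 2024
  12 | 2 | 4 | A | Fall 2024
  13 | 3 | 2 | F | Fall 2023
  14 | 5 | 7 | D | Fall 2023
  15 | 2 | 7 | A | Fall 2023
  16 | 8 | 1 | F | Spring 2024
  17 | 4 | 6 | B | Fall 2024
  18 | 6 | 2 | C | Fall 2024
SELECT p.name, COUNT(DISTINCT c.course_id) AS distinct_course_count FROM enrollments c JOIN students p ON c.student_id = p.id GROUP BY p.id, p.name

Execution result:
name | distinct_course_count
Jack Jones | 2
Carol Davis | 3
Leo Martinez | 1
Frank Smith | 1
Grace Martinez | 2
Ivy Jones | 1
Eve Martinez | 2
Alice Jones | 2
Leo Davis | 3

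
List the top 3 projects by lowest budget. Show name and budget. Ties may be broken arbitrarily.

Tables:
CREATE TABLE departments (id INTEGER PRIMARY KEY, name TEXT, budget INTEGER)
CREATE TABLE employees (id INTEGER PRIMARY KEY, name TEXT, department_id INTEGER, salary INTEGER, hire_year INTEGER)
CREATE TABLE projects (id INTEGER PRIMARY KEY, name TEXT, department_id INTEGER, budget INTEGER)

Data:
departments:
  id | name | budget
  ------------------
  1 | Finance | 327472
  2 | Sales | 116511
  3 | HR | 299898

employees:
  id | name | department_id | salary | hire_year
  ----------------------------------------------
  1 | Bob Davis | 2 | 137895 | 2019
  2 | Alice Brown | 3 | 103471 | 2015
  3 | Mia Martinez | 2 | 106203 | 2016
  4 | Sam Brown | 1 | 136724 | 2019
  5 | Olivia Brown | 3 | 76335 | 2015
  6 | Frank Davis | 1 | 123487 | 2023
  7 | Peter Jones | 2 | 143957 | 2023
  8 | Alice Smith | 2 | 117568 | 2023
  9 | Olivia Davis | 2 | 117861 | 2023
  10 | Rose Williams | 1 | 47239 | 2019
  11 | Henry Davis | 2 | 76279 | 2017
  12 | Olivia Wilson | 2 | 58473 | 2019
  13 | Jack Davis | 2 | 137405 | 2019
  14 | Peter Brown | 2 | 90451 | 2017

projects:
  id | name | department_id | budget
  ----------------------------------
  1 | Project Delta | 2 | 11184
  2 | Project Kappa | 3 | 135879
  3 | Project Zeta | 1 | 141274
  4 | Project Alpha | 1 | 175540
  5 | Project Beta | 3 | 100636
SELECT name, budget FROM projects ORDER BY budget ASC LIMIT 3

Execution result:
name | budget
Project Delta | 11184
Project Beta | 100636
Project Kappa | 135879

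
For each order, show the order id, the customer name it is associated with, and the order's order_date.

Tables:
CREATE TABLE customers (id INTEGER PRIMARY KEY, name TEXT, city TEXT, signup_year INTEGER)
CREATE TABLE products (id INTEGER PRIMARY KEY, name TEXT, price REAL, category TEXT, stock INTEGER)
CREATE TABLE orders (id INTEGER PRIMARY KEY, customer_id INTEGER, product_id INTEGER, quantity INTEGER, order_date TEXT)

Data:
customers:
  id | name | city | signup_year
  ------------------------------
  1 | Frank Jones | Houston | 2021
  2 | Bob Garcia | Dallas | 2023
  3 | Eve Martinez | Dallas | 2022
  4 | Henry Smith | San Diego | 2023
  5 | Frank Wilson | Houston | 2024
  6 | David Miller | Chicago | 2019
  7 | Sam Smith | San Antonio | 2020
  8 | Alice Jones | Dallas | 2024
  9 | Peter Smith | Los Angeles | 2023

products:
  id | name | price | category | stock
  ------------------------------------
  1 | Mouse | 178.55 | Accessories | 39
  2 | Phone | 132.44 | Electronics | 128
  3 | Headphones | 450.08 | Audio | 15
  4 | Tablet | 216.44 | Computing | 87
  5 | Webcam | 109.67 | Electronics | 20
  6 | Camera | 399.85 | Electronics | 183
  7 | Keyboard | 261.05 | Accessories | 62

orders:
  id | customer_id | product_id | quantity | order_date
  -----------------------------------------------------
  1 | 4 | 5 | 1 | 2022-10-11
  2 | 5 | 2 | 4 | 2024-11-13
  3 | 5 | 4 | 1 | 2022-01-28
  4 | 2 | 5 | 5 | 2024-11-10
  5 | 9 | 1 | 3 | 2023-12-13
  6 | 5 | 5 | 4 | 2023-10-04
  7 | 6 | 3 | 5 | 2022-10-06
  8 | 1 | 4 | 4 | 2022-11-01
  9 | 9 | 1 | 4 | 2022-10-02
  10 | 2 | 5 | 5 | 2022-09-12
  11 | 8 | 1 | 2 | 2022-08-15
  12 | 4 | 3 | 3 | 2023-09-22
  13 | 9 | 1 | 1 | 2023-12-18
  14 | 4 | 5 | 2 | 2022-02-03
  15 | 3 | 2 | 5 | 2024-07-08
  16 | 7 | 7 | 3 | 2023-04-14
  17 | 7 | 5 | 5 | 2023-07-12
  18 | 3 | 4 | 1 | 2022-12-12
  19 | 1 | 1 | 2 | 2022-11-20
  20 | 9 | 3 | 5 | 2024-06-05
SELECT c.id, p.name AS customer, c.order_date FROM orders c JOIN customers p ON c.customer_id = p.id

Execution result:
id | customer | order_date
1 | Henry Smith | 2022-10-11
2 | Frank Wilson | 2024-11-13
3 | Frank Wilson | 2022-01-28
4 | Bob Garcia | 2024-11-10
5 | Peter Smith | 2023-12-13
6 | Frank Wilson | 2023-10-04
7 | David Miller | 2022-10-06
8 | Frank Jones | 2022-11-01
9 | Peter Smith | 2022-10-02
10 | Bob Garcia | 2022-09-12
11 | Alice Jones | 2022-08-15
12 | Henry Smith | 2023-09-22
13 | Peter Smith | 2023-12-18
14 | Henry Smith | 2022-02-03
15 | Eve Martinez | 2024-07-08
16 | Sam Smith | 2023-04-14
17 | Sam Smith | 2023-07-12
18 | Eve Martinez | 2022-12-12
19 | Frank Jones | 2022-11-20
20 | Peter Smith | 2024-06-05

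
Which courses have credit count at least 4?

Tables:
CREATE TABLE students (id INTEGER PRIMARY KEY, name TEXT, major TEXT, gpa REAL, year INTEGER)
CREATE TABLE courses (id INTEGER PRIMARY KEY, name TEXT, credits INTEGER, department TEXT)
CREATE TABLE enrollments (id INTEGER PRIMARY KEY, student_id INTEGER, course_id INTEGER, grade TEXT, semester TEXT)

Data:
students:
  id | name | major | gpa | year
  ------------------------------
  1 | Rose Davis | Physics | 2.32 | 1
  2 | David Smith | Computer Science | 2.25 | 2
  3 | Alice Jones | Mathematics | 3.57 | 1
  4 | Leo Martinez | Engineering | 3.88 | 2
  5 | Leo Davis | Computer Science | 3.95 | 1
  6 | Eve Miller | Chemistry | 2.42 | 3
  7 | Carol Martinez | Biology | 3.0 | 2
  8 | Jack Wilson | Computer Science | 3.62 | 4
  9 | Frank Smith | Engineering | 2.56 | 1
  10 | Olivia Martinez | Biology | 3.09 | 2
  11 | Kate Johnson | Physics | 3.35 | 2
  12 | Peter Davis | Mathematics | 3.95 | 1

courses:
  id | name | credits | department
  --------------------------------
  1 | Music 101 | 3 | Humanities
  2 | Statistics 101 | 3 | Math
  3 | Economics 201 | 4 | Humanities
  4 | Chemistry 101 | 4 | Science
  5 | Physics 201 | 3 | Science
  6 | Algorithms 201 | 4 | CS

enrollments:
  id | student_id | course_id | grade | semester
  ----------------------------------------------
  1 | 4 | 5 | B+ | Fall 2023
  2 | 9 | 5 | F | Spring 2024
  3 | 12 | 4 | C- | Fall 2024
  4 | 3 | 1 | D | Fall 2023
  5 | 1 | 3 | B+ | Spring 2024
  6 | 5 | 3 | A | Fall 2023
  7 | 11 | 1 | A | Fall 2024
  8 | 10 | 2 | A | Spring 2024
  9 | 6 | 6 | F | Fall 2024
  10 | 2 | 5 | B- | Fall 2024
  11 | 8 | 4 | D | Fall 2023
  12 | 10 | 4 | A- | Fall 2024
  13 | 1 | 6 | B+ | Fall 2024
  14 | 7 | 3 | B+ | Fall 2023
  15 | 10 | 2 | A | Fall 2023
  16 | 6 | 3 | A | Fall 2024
SELECT name, credits FROM courses WHERE credits >= 4

Execution result:
name | credits
Economics 201 | 4
Chemistry 101 | 4
Algorithms 201 | 4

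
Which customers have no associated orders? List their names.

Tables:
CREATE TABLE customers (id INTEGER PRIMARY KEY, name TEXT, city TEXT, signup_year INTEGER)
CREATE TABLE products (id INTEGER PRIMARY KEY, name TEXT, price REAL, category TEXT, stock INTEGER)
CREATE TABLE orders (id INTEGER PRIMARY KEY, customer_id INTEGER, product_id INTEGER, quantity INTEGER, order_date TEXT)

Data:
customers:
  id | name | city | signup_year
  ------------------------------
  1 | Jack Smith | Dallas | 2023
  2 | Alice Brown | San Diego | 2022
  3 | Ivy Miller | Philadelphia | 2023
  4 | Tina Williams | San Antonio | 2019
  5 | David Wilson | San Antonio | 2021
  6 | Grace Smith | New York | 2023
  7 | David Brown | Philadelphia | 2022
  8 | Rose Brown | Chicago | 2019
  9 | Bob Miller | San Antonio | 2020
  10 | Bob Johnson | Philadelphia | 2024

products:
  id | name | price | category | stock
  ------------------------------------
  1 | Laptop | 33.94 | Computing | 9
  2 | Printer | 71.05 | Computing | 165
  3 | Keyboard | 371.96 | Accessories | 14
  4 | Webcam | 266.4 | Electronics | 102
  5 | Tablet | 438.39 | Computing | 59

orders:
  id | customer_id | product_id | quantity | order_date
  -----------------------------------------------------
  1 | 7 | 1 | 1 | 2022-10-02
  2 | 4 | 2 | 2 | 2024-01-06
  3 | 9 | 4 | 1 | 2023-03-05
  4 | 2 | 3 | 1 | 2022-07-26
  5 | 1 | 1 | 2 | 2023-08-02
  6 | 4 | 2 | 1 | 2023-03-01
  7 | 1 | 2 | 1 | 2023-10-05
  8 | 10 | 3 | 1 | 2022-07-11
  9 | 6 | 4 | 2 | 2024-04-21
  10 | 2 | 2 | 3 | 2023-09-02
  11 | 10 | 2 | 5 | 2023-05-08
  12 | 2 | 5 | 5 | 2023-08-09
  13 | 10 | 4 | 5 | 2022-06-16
SELECT p.name FROM customers p LEFT JOIN orders c ON c.customer_id = p.id WHERE c.id IS NULL

Execution result:
name
Ivy Miller
David Wilson
Rose Brown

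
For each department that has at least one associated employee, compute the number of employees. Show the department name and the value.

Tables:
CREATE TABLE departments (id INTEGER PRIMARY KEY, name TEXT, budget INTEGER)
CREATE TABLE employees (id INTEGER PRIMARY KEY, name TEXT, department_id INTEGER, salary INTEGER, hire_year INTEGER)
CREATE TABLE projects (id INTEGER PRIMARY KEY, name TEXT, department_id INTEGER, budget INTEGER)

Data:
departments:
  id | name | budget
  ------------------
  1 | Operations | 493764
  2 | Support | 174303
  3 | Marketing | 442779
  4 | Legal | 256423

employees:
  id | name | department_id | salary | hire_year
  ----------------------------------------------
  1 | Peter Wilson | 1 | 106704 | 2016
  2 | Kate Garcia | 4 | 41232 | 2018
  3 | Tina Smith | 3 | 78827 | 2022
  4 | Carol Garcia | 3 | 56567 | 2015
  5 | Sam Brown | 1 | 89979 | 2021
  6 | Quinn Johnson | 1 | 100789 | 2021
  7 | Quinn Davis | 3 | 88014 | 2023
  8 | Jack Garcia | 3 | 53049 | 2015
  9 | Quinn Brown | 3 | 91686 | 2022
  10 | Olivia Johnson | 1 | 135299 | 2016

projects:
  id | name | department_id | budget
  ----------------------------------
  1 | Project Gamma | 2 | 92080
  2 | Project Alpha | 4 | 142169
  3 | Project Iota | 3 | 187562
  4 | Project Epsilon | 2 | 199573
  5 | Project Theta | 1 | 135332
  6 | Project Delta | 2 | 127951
SELECT p.name, COUNT(*) AS n FROM employees c JOIN departments p ON c.department_id = p.id GROUP BY p.id, p.name

Execution result:
name | n
Operations | 4
Marketing | 5
Legal | 1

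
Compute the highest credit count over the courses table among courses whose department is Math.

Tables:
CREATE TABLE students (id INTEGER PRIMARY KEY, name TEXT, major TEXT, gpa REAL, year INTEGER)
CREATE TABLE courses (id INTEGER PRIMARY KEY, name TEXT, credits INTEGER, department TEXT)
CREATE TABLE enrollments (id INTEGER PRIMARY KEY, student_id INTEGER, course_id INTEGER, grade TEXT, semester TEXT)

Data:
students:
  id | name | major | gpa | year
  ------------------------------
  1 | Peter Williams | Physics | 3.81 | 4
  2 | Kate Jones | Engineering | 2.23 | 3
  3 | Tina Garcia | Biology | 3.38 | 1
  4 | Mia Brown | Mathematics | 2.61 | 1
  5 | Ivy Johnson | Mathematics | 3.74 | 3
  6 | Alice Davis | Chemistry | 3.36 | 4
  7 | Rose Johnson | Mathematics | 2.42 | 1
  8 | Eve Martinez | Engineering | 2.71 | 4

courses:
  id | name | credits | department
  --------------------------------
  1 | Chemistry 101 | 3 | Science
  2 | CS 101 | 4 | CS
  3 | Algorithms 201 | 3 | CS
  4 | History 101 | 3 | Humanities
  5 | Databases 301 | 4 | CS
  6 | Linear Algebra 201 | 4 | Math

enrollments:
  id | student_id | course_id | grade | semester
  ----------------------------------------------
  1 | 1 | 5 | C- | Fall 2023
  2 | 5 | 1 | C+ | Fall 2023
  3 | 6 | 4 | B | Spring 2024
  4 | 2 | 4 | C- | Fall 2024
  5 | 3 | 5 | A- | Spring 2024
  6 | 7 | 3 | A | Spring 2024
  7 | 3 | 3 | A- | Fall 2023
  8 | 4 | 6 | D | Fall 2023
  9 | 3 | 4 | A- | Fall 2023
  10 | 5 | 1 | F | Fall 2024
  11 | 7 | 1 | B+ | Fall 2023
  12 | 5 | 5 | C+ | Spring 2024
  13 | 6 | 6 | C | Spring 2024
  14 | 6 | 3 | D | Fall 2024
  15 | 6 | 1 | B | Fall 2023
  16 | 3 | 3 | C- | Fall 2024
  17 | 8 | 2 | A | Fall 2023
SELECT MAX(credits) FROM courses WHERE department = 'Math'

Execution result:
4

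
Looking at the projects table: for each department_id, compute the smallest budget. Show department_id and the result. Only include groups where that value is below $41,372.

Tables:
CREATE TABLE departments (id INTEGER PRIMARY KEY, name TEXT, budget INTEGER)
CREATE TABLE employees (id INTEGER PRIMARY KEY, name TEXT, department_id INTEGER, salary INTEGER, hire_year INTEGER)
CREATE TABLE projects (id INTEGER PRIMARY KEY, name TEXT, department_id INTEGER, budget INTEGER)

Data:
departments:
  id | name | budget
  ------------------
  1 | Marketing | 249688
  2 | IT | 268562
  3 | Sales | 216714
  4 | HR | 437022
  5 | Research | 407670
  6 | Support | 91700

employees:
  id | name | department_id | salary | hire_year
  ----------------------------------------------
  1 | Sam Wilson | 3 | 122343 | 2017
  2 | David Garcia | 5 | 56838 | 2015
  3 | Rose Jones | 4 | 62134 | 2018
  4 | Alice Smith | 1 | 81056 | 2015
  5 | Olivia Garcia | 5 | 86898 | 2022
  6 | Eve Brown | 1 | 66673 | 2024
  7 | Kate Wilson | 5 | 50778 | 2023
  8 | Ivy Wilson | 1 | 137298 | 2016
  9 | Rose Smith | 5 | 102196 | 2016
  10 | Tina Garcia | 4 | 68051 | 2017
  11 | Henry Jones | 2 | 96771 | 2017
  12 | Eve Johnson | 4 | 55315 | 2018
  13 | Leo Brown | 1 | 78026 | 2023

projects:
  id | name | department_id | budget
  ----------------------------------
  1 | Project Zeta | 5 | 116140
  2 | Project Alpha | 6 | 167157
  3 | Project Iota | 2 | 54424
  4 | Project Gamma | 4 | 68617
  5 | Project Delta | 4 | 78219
SELECT department_id, MIN(budget) AS min_budget FROM projects GROUP BY department_id HAVING MIN(budget) < 41372

Execution result:
(no rows)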